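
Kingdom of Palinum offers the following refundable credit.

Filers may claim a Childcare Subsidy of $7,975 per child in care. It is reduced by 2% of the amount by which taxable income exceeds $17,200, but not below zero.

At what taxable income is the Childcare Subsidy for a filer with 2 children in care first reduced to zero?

$814,700

Full credit = 2 × $7,975 = $15,950.
The credit falls by 2% of each dollar above $17,200, so it reaches zero when the excess is $15,950 / 2% = $797,500: income = $17,200 + $797,500 = $814,700.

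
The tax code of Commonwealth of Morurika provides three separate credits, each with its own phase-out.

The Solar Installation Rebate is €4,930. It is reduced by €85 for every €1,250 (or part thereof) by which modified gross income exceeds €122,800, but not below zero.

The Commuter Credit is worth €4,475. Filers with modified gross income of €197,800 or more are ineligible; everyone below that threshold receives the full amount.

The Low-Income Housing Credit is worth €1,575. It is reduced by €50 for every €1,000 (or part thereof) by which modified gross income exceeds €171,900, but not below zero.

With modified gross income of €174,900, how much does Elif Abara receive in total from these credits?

Solar Installation Rebate: income exceeds €122,800 by €52,100, which is 42 full-or-partial €1,250 increments; reduction = 42 × €85 = €3,570, leaving €1,360.
Commuter Credit: €174,900 is below the €197,800 cutoff, so the full €4,475 applies.
Low-Income Housing Credit: income exceeds €171,900 by €3,000, which is 3 full-or-partial €1,000 increments; reduction = 3 × €50 = €150, leaving €1,425.
Total: €1,360 + €4,475 + €1,425 = €7,260.

€7,260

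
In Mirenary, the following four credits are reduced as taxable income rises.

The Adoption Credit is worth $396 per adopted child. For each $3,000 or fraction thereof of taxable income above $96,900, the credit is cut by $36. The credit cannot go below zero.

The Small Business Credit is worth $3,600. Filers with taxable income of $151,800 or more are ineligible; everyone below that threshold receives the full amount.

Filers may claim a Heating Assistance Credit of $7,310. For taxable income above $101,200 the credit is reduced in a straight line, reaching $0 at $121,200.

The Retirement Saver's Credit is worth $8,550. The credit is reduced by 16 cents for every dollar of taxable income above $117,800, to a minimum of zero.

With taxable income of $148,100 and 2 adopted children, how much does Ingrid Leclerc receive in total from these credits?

Adoption Credit: base = 2 × $396 = $792. income exceeds $96,900 by $51,200, which is 18 full-or-partial $3,000 increments; reduction = 18 × $36 = $648, leaving $144.
Small Business Credit: $148,100 is below the $151,800 cutoff, so the full $3,600 applies.
Heating Assistance Credit: $148,100 is at or above $121,200, so the credit is $0.
Retirement Saver's Credit: 16% of the $30,300 excess over $117,800 is $4,848; credit = $8,550 − $4,848 = $3,702.
Total: $144 + $3,600 + $0 + $3,702 = $7,446.

$7,446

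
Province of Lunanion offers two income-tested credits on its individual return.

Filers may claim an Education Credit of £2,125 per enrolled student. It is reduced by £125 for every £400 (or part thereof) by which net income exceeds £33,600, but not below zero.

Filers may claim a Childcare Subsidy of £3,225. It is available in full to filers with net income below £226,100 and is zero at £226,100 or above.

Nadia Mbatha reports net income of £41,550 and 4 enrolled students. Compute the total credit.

£9,225

Education Credit: base = 4 × £2,125 = £8,500. income exceeds £33,600 by £7,950, which is 20 full-or-partial £400 increments; reduction = 20 × £125 = £2,500, leaving £6,000.
Childcare Subsidy: £41,550 is below the £226,100 cutoff, so the full £3,225 applies.
Total: £6,000 + £3,225 = £9,225.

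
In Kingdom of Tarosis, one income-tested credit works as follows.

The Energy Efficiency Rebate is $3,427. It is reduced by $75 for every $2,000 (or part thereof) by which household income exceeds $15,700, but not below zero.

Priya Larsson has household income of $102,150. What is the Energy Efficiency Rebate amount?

Energy Efficiency Rebate: income exceeds $15,700 by $86,450, which is 44 full-or-partial $2,000 increments; reduction = 44 × $75 = $3,300, leaving $127.

$127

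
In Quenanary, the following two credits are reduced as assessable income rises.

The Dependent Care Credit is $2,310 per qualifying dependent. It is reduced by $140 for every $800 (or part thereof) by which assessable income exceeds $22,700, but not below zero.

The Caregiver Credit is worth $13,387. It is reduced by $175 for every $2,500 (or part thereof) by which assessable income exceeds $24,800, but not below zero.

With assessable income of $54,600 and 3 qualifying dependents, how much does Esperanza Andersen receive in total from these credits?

Dependent Care Credit: base = 3 × $2,310 = $6,930. income exceeds $22,700 by $31,900, which is 40 full-or-partial $800 increments; reduction = 40 × $140 = $5,600, leaving $1,330.
Caregiver Credit: income exceeds $24,800 by $29,800, which is 12 full-or-partial $2,500 increments; reduction = 12 × $175 = $2,100, leaving $11,287.
Total: $1,330 + $11,287 = $12,617.

$12,617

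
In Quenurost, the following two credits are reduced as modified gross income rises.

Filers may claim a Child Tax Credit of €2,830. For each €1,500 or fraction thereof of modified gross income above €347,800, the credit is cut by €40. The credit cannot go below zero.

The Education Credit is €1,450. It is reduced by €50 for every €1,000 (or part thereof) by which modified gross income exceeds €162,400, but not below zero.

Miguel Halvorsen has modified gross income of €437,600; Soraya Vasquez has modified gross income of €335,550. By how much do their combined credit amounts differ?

Miguel (€437,600): Child Tax Credit: income exceeds €347,800 by €89,800, which is 60 full-or-partial €1,500 increments; reduction = 60 × €40 = €2,400, leaving €430. Education Credit: income exceeds €162,400 by €275,200 → 276 increments × €50 = €13,800 ≥ base, so the credit is €0. total €430 + €0 = €430
Soraya (€335,550): Child Tax Credit: €335,550 is at or below the €347,800 threshold, so the full €2,830 applies. Education Credit: income exceeds €162,400 by €173,150 → 174 increments × €50 = €8,700 ≥ base, so the credit is €0. total €2,830 + €0 = €2,830
Difference: |€430 − €2,830| = €2,400.

€2,400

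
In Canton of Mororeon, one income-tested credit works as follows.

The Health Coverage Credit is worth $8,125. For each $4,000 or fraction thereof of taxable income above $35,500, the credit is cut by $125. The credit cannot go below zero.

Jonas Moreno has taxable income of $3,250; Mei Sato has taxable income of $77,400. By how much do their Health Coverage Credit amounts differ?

$1,375

Jonas ($3,250): Health Coverage Credit: $3,250 is at or below the $35,500 threshold, so the full $8,125 applies.
Mei ($77,400): Health Coverage Credit: income exceeds $35,500 by $41,900, which is 11 full-or-partial $4,000 increments; reduction = 11 × $125 = $1,375, leaving $6,750.
Difference: |$8,125 − $6,750| = $1,375.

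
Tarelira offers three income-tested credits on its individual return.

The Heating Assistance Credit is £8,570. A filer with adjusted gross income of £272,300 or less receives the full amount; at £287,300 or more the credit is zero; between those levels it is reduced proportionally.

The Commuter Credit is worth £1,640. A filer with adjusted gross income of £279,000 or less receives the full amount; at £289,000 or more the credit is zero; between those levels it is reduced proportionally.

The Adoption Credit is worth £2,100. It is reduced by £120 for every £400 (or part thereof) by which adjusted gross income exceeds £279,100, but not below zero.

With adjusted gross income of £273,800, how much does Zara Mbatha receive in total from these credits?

£11,453

Heating Assistance Credit: £273,800 is £1,500 into a £15,000 phase-out range, leaving 13,500/15,000 of the credit: £8,570 × 13,500/15,000 = £7,713.
Commuter Credit: £273,800 is at or below the £279,000 threshold, so the full £1,640 applies.
Adoption Credit: £273,800 is at or below the £279,100 threshold, so the full £2,100 applies.
Total: £7,713 + £1,640 + £2,100 = £11,453.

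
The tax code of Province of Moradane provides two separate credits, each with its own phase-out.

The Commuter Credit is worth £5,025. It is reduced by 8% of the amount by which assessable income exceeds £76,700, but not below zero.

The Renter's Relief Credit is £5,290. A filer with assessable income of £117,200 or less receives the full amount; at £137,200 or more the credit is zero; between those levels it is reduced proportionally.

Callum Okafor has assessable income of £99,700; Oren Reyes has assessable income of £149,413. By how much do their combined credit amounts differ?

Callum (£99,700): Commuter Credit: 8% of the £23,000 excess over £76,700 is £1,840; credit = £5,025 − £1,840 = £3,185. Renter's Relief Credit: £99,700 is at or below the £117,200 threshold, so the full £5,290 applies. total £3,185 + £5,290 = £8,475
Oren (£149,413): Commuter Credit: 8% of the £72,713 excess over £76,700 is £5,817.04 ≥ base, so the credit is £0. Renter's Relief Credit: £149,413 is at or above £137,200, so the credit is £0. total £0 + £0 = £0
Difference: |£8,475 − £0| = £8,475.

£8,475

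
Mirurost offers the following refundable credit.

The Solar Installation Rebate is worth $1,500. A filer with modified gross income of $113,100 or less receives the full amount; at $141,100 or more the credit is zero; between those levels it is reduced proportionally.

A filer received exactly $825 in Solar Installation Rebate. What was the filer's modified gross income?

$125,700

$825 is 825/1,500 of the full $1,500, so 675/1,500 of the $28,000 range has been used: income = $113,100 + $28,000 × 675/1,500 = $125,700.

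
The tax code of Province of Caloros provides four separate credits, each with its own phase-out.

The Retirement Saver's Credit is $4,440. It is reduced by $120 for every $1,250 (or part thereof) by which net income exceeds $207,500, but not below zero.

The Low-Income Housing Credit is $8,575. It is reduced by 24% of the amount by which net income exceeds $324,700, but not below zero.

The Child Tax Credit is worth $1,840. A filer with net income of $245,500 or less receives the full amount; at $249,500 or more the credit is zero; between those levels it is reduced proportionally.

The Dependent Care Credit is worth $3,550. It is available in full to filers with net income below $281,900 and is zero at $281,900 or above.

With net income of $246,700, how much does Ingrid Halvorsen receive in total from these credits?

Retirement Saver's Credit: income exceeds $207,500 by $39,200, which is 32 full-or-partial $1,250 increments; reduction = 32 × $120 = $3,840, leaving $600.
Low-Income Housing Credit: $246,700 is at or below the $324,700 threshold, so the full $8,575 applies.
Child Tax Credit: $246,700 is $1,200 into a $4,000 phase-out range, leaving 2,800/4,000 of the credit: $1,840 × 2,800/4,000 = $1,288.
Dependent Care Credit: $246,700 is below the $281,900 cutoff, so the full $3,550 applies.
Total: $600 + $8,575 + $1,288 + $3,550 = $14,013.

$14,013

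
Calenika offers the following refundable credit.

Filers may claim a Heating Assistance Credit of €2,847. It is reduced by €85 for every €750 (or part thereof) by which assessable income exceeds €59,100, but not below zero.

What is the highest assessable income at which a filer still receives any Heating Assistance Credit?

After 33 increments the reduction is 33 × €85 = €2,805, leaving €42; one more increment wipes it out. Increment 33 ends at excess 33 × €750 = €24,750, so the highest qualifying income is €59,100 + €24,750 = €83,850.

€83,850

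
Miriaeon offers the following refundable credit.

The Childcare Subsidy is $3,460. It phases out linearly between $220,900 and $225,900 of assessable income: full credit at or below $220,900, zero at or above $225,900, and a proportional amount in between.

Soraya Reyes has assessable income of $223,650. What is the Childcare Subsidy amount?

Childcare Subsidy: $223,650 is $2,750 into a $5,000 phase-out range, leaving 2,250/5,000 of the credit: $3,460 × 2,250/5,000 = $1,557.

$1,557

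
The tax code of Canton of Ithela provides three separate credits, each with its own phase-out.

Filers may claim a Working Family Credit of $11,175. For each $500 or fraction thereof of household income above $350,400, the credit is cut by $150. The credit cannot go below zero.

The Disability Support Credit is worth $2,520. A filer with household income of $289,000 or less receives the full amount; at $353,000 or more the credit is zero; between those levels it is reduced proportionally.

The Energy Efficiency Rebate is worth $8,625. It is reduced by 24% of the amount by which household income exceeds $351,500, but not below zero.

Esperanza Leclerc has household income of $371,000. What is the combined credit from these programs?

Working Family Credit: income exceeds $350,400 by $20,600, which is 42 full-or-partial $500 increments; reduction = 42 × $150 = $6,300, leaving $4,875.
Disability Support Credit: $371,000 is at or above $353,000, so the credit is $0.
Energy Efficiency Rebate: 24% of the $19,500 excess over $351,500 is $4,680; credit = $8,625 − $4,680 = $3,945.
Total: $4,875 + $0 + $3,945 = $8,820.

$8,820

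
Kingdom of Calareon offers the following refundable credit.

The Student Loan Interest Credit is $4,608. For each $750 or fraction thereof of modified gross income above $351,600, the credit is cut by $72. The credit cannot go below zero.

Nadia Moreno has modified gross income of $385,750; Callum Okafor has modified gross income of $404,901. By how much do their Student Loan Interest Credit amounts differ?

Nadia ($385,750): Student Loan Interest Credit: income exceeds $351,600 by $34,150, which is 46 full-or-partial $750 increments; reduction = 46 × $72 = $3,312, leaving $1,296.
Callum ($404,901): Student Loan Interest Credit: income exceeds $351,600 by $53,301 → 72 increments × $72 = $5,184 ≥ base, so the credit is $0.
Difference: |$1,296 − $0| = $1,296.

$1,296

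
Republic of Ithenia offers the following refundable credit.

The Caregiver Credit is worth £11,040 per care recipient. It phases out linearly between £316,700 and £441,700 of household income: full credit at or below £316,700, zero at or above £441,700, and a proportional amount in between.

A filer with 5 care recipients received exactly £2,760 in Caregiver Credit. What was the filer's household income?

Full credit = 5 × £11,040 = £55,200.
£2,760 is 2,760/55,200 of the full £55,200, so 52,440/55,200 of the £125,000 range has been used: income = £316,700 + £125,000 × 52,440/55,200 = £435,450.

£435,450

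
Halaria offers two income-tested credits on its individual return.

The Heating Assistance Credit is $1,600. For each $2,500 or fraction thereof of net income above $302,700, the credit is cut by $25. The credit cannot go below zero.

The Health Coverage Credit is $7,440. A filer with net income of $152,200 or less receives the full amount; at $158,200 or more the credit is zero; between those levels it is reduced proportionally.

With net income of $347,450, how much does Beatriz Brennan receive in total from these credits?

Heating Assistance Credit: income exceeds $302,700 by $44,750, which is 18 full-or-partial $2,500 increments; reduction = 18 × $25 = $450, leaving $1,150.
Health Coverage Credit: $347,450 is at or above $158,200, so the credit is $0.
Total: $1,150 + $0 = $1,150.

$1,150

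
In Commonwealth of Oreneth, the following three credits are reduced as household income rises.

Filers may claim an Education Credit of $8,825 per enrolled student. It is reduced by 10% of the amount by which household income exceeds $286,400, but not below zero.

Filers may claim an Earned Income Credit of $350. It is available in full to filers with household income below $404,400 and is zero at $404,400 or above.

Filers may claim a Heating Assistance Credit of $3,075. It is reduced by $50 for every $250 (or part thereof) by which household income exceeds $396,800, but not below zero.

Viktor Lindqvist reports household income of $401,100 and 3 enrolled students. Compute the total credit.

$17,530

Education Credit: base = 3 × $8,825 = $26,475. 10% of the $114,700 excess over $286,400 is $11,470; credit = $26,475 − $11,470 = $15,005.
Earned Income Credit: $401,100 is below the $404,400 cutoff, so the full $350 applies.
Heating Assistance Credit: income exceeds $396,800 by $4,300, which is 18 full-or-partial $250 increments; reduction = 18 × $50 = $900, leaving $2,175.
Total: $15,005 + $350 + $2,175 = $17,530.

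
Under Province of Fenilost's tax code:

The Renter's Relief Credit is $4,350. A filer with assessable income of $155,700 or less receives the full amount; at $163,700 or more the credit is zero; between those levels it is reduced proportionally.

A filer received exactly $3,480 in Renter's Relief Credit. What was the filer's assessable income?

$157,300

$3,480 is 3,480/4,350 of the full $4,350, so 870/4,350 of the $8,000 range has been used: income = $155,700 + $8,000 × 870/4,350 = $157,300.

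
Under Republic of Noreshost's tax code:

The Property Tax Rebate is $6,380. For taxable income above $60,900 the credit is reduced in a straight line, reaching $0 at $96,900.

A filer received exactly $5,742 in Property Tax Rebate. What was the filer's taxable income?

$5,742 is 5,742/6,380 of the full $6,380, so 638/6,380 of the $36,000 range has been used: income = $60,900 + $36,000 × 638/6,380 = $64,500.

$64,500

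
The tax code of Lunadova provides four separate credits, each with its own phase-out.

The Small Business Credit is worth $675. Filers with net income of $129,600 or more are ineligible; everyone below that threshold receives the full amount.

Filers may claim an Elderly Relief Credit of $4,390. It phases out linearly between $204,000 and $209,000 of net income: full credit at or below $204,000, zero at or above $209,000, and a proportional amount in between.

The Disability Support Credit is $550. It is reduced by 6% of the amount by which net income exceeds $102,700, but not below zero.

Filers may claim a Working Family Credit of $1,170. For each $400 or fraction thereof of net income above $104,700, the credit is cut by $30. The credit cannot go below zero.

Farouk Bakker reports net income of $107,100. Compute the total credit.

Small Business Credit: $107,100 is below the $129,600 cutoff, so the full $675 applies.
Elderly Relief Credit: $107,100 is at or below the $204,000 threshold, so the full $4,390 applies.
Disability Support Credit: 6% of the $4,400 excess over $102,700 is $264; credit = $550 − $264 = $286.
Working Family Credit: income exceeds $104,700 by $2,400, which is 6 full-or-partial $400 increments; reduction = 6 × $30 = $180, leaving $990.
Total: $675 + $4,390 + $286 + $990 = $6,341.

$6,341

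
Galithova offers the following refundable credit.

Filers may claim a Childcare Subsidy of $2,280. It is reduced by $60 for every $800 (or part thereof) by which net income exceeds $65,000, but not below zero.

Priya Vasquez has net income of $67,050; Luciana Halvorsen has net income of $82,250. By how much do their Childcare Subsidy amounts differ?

$1,140

Priya ($67,050): Childcare Subsidy: income exceeds $65,000 by $2,050, which is 3 full-or-partial $800 increments; reduction = 3 × $60 = $180, leaving $2,100.
Luciana ($82,250): Childcare Subsidy: income exceeds $65,000 by $17,250, which is 22 full-or-partial $800 increments; reduction = 22 × $60 = $1,320, leaving $960.
Difference: |$2,100 − $960| = $1,140.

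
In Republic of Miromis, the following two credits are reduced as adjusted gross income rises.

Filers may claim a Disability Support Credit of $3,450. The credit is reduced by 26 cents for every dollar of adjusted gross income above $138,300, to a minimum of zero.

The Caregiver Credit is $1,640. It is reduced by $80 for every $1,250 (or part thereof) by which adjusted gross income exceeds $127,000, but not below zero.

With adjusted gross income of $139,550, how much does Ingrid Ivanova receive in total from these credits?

Disability Support Credit: 26% of the $1,250 excess over $138,300 is $325; credit = $3,450 − $325 = $3,125.
Caregiver Credit: income exceeds $127,000 by $12,550, which is 11 full-or-partial $1,250 increments; reduction = 11 × $80 = $880, leaving $760.
Total: $3,125 + $760 = $3,885.

$3,885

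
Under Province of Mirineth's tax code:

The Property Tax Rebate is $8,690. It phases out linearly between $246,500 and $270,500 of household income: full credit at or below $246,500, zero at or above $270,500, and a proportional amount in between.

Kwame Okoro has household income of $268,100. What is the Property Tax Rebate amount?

Property Tax Rebate: $268,100 is $21,600 into a $24,000 phase-out range, leaving 2,400/24,000 of the credit: $8,690 × 2,400/24,000 = $869.

$869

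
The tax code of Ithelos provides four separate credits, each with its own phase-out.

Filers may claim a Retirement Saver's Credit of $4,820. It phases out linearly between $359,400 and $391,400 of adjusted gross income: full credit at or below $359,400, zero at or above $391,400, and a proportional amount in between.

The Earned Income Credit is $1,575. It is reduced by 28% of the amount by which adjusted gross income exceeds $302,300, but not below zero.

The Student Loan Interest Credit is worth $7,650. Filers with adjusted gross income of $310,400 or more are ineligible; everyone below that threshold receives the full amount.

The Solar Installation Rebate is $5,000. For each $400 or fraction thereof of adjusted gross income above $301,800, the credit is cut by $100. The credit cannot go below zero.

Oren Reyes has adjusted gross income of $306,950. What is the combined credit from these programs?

$16,443

Retirement Saver's Credit: $306,950 is at or below the $359,400 threshold, so the full $4,820 applies.
Earned Income Credit: 28% of the $4,650 excess over $302,300 is $1,302; credit = $1,575 − $1,302 = $273.
Student Loan Interest Credit: $306,950 is below the $310,400 cutoff, so the full $7,650 applies.
Solar Installation Rebate: income exceeds $301,800 by $5,150, which is 13 full-or-partial $400 increments; reduction = 13 × $100 = $1,300, leaving $3,700.
Total: $4,820 + $273 + $7,650 + $3,700 = $16,443.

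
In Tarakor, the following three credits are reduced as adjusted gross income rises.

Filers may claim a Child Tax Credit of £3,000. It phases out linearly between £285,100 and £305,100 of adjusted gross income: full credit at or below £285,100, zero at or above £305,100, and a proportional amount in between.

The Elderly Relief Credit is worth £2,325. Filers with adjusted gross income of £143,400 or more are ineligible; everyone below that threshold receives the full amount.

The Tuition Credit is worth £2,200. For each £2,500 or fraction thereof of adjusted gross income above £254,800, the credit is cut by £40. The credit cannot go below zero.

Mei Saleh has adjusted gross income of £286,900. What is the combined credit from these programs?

£4,410

Child Tax Credit: £286,900 is £1,800 into a £20,000 phase-out range, leaving 18,200/20,000 of the credit: £3,000 × 18,200/20,000 = £2,730.
Elderly Relief Credit: £286,900 meets or exceeds the £143,400 cutoff, so the credit is £0.
Tuition Credit: income exceeds £254,800 by £32,100, which is 13 full-or-partial £2,500 increments; reduction = 13 × £40 = £520, leaving £1,680.
Total: £2,730 + £0 + £1,680 = £4,410.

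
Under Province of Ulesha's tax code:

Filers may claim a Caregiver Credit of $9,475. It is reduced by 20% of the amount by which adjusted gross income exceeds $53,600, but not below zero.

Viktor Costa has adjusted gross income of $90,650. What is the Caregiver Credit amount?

Caregiver Credit: 20% of the $37,050 excess over $53,600 is $7,410; credit = $9,475 − $7,410 = $2,065.

$2,065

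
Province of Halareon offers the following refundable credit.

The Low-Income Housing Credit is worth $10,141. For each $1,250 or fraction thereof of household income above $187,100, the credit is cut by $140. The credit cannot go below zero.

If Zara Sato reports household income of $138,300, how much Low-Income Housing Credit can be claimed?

$10,141

Low-Income Housing Credit: $138,300 is at or below the $187,100 threshold, so the full $10,141 applies.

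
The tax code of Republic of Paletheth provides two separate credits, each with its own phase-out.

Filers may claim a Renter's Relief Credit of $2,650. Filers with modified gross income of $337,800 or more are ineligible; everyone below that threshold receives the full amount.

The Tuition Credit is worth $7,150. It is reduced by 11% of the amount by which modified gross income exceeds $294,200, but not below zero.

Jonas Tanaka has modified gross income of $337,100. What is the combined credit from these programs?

$5,081

Renter's Relief Credit: $337,100 is below the $337,800 cutoff, so the full $2,650 applies.
Tuition Credit: 11% of the $42,900 excess over $294,200 is $4,719; credit = $7,150 − $4,719 = $2,431.
Total: $2,650 + $2,431 = $5,081.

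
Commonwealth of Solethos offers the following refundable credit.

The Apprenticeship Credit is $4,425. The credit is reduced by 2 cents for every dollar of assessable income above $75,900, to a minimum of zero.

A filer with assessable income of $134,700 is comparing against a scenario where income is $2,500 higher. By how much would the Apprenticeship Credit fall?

$50

At $134,700 — 2% of the $58,800 excess over $75,900 is $1,176; credit = $4,425 − $1,176 = $3,249.
At $137,200 — 2% of the $61,300 excess over $75,900 is $1,226; credit = $4,425 − $1,226 = $3,199.
Lost: $3,249 − $3,199 = $50.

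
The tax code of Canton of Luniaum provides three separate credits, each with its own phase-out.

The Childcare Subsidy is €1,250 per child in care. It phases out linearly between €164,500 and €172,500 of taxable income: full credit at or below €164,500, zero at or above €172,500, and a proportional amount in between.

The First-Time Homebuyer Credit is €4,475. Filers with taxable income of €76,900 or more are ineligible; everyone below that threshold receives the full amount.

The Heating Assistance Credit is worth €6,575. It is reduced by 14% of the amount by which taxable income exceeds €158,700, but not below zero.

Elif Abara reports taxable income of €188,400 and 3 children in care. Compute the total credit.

€2,417

Childcare Subsidy: base = 3 × €1,250 = €3,750. €188,400 is at or above €172,500, so the credit is €0.
First-Time Homebuyer Credit: €188,400 meets or exceeds the €76,900 cutoff, so the credit is €0.
Heating Assistance Credit: 14% of the €29,700 excess over €158,700 is €4,158; credit = €6,575 − €4,158 = €2,417.
Total: €0 + €0 + €2,417 = €2,417.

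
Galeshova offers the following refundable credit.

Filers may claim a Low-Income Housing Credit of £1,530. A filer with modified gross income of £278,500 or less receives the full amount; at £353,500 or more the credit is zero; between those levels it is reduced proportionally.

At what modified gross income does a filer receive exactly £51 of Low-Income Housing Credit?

£351,000

£51 is 51/1,530 of the full £1,530, so 1,479/1,530 of the £75,000 range has been used: income = £278,500 + £75,000 × 1,479/1,530 = £351,000.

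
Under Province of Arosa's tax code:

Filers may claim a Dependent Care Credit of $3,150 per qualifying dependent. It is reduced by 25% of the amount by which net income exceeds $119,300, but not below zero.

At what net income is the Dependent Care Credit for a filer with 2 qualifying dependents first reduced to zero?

Full credit = 2 × $3,150 = $6,300.
The credit falls by 25% of each dollar above $119,300, so it reaches zero when the excess is $6,300 / 25% = $25,200: income = $119,300 + $25,200 = $144,500.

$144,500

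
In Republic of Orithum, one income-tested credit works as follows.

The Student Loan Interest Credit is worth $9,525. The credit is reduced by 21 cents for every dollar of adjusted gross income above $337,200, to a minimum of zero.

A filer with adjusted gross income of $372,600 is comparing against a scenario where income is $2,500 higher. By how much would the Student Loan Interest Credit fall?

$525

At $372,600 — 21% of the $35,400 excess over $337,200 is $7,434; credit = $9,525 − $7,434 = $2,091.
At $375,100 — 21% of the $37,900 excess over $337,200 is $7,959; credit = $9,525 − $7,959 = $1,566.
Lost: $2,091 − $1,566 = $525.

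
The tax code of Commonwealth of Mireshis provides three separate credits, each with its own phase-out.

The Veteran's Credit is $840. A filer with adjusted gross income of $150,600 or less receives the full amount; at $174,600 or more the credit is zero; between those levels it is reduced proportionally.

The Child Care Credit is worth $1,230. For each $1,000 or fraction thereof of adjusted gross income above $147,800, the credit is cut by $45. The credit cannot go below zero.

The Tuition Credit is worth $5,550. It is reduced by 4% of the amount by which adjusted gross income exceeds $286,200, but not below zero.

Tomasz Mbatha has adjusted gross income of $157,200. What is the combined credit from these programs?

$6,939

Veteran's Credit: $157,200 is $6,600 into a $24,000 phase-out range, leaving 17,400/24,000 of the credit: $840 × 17,400/24,000 = $609.
Child Care Credit: income exceeds $147,800 by $9,400, which is 10 full-or-partial $1,000 increments; reduction = 10 × $45 = $450, leaving $780.
Tuition Credit: $157,200 is at or below the $286,200 threshold, so the full $5,550 applies.
Total: $609 + $780 + $5,550 = $6,939.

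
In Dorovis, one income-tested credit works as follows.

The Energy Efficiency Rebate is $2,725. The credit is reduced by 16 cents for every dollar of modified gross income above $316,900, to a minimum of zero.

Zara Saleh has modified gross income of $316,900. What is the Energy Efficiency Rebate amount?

$2,725

Energy Efficiency Rebate: $316,900 is at or below the $316,900 threshold, so the full $2,725 applies.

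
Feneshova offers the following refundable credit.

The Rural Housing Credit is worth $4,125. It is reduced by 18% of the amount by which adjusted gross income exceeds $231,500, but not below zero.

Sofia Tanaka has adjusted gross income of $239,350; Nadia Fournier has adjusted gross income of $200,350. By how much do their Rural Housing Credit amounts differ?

$1,413

Sofia ($239,350): Rural Housing Credit: 18% of the $7,850 excess over $231,500 is $1,413; credit = $4,125 − $1,413 = $2,712.
Nadia ($200,350): Rural Housing Credit: $200,350 is at or below the $231,500 threshold, so the full $4,125 applies.
Difference: |$2,712 − $4,125| = $1,413.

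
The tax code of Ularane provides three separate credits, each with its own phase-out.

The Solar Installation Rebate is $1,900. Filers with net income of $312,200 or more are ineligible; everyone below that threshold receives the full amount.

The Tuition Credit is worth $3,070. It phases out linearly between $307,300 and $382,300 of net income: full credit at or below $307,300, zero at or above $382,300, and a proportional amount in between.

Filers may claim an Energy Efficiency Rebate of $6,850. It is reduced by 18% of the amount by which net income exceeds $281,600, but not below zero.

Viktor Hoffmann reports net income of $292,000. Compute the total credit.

Solar Installation Rebate: $292,000 is below the $312,200 cutoff, so the full $1,900 applies.
Tuition Credit: $292,000 is at or below the $307,300 threshold, so the full $3,070 applies.
Energy Efficiency Rebate: 18% of the $10,400 excess over $281,600 is $1,872; credit = $6,850 − $1,872 = $4,978.
Total: $1,900 + $3,070 + $4,978 = $9,948.

$9,948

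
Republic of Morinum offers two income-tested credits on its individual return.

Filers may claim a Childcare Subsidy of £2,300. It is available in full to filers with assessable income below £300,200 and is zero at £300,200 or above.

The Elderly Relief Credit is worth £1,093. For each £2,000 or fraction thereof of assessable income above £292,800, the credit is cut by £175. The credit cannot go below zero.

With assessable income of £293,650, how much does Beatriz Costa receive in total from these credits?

Childcare Subsidy: £293,650 is below the £300,200 cutoff, so the full £2,300 applies.
Elderly Relief Credit: income exceeds £292,800 by £850, which is 1 full-or-partial £2,000 increment; reduction = 1 × £175 = £175, leaving £918.
Total: £2,300 + £918 = £3,218.

£3,218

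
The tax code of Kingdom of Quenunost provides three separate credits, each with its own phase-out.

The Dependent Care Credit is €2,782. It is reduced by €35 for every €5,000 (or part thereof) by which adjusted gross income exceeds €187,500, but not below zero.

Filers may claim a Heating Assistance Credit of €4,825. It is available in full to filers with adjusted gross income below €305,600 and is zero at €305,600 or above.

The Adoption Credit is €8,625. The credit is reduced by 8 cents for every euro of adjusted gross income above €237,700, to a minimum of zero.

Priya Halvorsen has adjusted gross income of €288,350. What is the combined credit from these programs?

€11,445

Dependent Care Credit: income exceeds €187,500 by €100,850, which is 21 full-or-partial €5,000 increments; reduction = 21 × €35 = €735, leaving €2,047.
Heating Assistance Credit: €288,350 is below the €305,600 cutoff, so the full €4,825 applies.
Adoption Credit: 8% of the €50,650 excess over €237,700 is €4,052; credit = €8,625 − €4,052 = €4,573.
Total: €2,047 + €4,825 + €4,573 = €11,445.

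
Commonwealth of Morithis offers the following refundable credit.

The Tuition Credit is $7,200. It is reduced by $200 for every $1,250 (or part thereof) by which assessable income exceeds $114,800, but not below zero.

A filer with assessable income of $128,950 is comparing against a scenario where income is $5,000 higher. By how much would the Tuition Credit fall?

At $128,950 — income exceeds $114,800 by $14,150, which is 12 full-or-partial $1,250 increments; reduction = 12 × $200 = $2,400, leaving $4,800.
At $133,950 — income exceeds $114,800 by $19,150, which is 16 full-or-partial $1,250 increments; reduction = 16 × $200 = $3,200, leaving $4,000.
Lost: $4,800 − $4,000 = $800.

$800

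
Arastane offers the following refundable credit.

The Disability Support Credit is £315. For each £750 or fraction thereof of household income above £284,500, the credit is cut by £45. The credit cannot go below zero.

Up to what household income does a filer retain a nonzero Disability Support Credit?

£289,000

After 6 increments the reduction is 6 × £45 = £270, leaving £45; one more increment wipes it out. Increment 6 ends at excess 6 × £750 = £4,500, so the highest qualifying income is £284,500 + £4,500 = £289,000.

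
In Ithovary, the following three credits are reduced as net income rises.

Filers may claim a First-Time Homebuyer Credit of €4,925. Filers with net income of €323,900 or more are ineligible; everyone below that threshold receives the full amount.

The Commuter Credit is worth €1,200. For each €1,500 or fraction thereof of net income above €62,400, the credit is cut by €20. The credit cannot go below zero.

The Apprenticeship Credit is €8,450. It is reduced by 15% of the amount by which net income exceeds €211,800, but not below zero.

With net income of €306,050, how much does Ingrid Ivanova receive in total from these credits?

First-Time Homebuyer Credit: €306,050 is below the €323,900 cutoff, so the full €4,925 applies.
Commuter Credit: income exceeds €62,400 by €243,650 → 163 increments × €20 = €3,260 ≥ base, so the credit is €0.
Apprenticeship Credit: 15% of the €94,250 excess over €211,800 is €14,137.50 ≥ base, so the credit is €0.
Total: €4,925 + €0 + €0 = €4,925.

€4,925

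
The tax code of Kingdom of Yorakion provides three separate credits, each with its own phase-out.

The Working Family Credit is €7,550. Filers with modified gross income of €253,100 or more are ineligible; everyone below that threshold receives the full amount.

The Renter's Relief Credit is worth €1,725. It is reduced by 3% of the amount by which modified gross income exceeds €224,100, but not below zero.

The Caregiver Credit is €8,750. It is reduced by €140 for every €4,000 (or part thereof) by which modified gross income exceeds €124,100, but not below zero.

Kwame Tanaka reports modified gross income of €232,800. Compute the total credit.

Working Family Credit: €232,800 is below the €253,100 cutoff, so the full €7,550 applies.
Renter's Relief Credit: 3% of the €8,700 excess over €224,100 is €261; credit = €1,725 − €261 = €1,464.
Caregiver Credit: income exceeds €124,100 by €108,700, which is 28 full-or-partial €4,000 increments; reduction = 28 × €140 = €3,920, leaving €4,830.
Total: €7,550 + €1,464 + €4,830 = €13,844.

€13,844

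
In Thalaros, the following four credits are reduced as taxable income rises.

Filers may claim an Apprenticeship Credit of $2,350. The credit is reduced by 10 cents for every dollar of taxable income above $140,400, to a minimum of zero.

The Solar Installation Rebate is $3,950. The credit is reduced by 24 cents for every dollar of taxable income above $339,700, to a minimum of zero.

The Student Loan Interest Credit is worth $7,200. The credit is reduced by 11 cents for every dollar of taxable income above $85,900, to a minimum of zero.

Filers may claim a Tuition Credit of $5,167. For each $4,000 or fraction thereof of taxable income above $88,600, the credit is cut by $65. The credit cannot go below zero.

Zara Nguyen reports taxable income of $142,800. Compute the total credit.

$11,258

Apprenticeship Credit: 10% of the $2,400 excess over $140,400 is $240; credit = $2,350 − $240 = $2,110.
Solar Installation Rebate: $142,800 is at or below the $339,700 threshold, so the full $3,950 applies.
Student Loan Interest Credit: 11% of the $56,900 excess over $85,900 is $6,259; credit = $7,200 − $6,259 = $941.
Tuition Credit: income exceeds $88,600 by $54,200, which is 14 full-or-partial $4,000 increments; reduction = 14 × $65 = $910, leaving $4,257.
Total: $2,110 + $3,950 + $941 + $4,257 = $11,258.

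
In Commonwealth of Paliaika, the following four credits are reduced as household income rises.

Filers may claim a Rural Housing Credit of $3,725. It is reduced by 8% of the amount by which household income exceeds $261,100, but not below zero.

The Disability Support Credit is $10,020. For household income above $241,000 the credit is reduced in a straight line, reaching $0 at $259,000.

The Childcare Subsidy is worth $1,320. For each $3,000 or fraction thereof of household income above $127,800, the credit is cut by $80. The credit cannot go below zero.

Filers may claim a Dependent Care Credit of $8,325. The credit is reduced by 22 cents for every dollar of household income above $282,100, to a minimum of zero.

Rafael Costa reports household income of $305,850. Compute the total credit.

$3,245

Rural Housing Credit: 8% of the $44,750 excess over $261,100 is $3,580; credit = $3,725 − $3,580 = $145.
Disability Support Credit: $305,850 is at or above $259,000, so the credit is $0.
Childcare Subsidy: income exceeds $127,800 by $178,050 → 60 increments × $80 = $4,800 ≥ base, so the credit is $0.
Dependent Care Credit: 22% of the $23,750 excess over $282,100 is $5,225; credit = $8,325 − $5,225 = $3,100.
Total: $145 + $0 + $0 + $3,100 = $3,245.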